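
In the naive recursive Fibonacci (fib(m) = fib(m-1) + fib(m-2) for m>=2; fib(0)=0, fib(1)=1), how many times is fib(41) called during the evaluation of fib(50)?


Let N(m) = number of times fib(m) is called while evaluating fib(50).
N(50) = 1 (the initial call).
N(49) = 1 (only fib(50) calls it).
For 1 <= m <= 48: fib(m) is called by fib(m+1) and fib(m+2), so
  N(m) = N(m+1) + N(m+2).
fib(0) is called only by fib(2), so N(0) = N(2).
Walk down from m=50:
  N(50)=1, N(49)=1, N(48)=2, N(47)=3, N(46)=5, N(45)=8, N(44)=13, N(43)=21, N(42)=34, N(41)=55
N(41) = 55


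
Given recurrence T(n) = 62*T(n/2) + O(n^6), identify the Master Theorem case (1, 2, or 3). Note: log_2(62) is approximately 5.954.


Master Theorem parameters: a=62, b=2, c=6
log_b(a) = 5.954
Compare b^c with a: 2^6 = 64 > 62, so c > log_b(a).
Comparing c=6 vs log_b(a)=5.954:
6 > 5.954 => Case 3
Result: T(n) = O(n^6)
Master Theorem case = 3


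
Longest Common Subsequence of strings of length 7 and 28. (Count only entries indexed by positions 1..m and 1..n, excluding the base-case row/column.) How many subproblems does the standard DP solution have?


DP table indexed by positions in both strings.
First string: 7 positions
Second string: 28 positions
Total = 7 * 28 = 196


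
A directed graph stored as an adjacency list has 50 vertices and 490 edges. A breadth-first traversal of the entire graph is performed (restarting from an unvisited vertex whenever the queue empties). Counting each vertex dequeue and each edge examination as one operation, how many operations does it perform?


A full BFS traversal dequeues each vertex once and examines each edge once.
Vertex visits: 50
Edge visits: 490
V + E = 50 + 490 = 540


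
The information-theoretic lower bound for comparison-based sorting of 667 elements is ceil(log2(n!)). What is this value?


A binary decision tree of height h has at most 2^h leaves and needs at least n! of them, so h >= ceil(log2(n!)).
667! is far too large to multiply out, so use Stirling's series:
  ln(n!) ~ n ln n - n + (1/2) ln(2 pi n) + 1/(12n)  (error below 1/(360 n^3), negligible here)
  ln(667) = 6.5027900
  n ln n = 667 * 6.5027900 = 4337.3609
  (1/2) ln(2 pi * 667) = (1/2) ln(4190.8846) = 4.1703
  1/(12*667) = 0.0001
  ln(667!) ~ 4337.3609 - 667 + 4.1703 + 0.0001 = 3674.5313
Convert to base 2: log2(667!) = 3674.5313 / ln 2 = 3674.5313 / 0.69314718 = 5301.2281
ceil(5301.2281) = 5302


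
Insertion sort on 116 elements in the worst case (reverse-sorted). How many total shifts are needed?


In the worst case (reverse-sorted), each element shifts past all previous:
  Element 1: 1 shifts
  Element 2: 2 shifts
  Element 3: 3 shifts
  Element 4: 4 shifts
  Element 5: 5 shifts
  ...
  Element 115: 115 shifts
Total = 1 + 2 + ... + 115
= 116*(116-1)/2 = 6670


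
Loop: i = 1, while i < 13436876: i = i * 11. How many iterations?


i multiplies by 11 each step:
i = 1 -> 11 -> 121 -> 1331 -> 14641 -> 161051 -> 1771561 -> 19487171 (stop)
Iterations = ceil(log_11(13436876)) = 7


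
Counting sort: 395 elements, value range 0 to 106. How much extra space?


n = 395 (output array)
k = 107 (count array for 107 distinct values)
Extra space = 395 + 107 = 502


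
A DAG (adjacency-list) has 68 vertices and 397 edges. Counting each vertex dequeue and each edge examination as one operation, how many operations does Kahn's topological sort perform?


V = 68 (vertex processing)
E = 397 (edge processing)
V + E = 68 + 397 = 465


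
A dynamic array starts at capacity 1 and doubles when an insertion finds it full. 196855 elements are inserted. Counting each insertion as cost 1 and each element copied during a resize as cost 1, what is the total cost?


n = 196855
Insertion costs: 196855
Resizes copy 1, 2, 4, ... up to the largest power of 2 that is <= n-1 = 196854, i.e. 131072.
Copy costs = 1 + 2 + 4 + 8 + 16 + 32 + 64 + 128 + 256 + 512 + 1024 + 2048 + 4096 + 8192 + 16384 + 32768 + 65536 + 131072 = 262143
Total = 196855 + 262143 = 458998


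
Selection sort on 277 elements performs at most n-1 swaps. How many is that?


Each of the 276 passes places one element in its final position.
Pass 1: swap minimum into position 0
Pass 2: swap minimum of remaining into position 1
...
Pass 276: last two elements, one swap
Maximum swaps = 277 - 1 = 276


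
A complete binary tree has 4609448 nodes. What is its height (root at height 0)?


In a complete binary tree, level k holds nodes 2^k .. 2^(k+1)-1 (1-indexed).
Height = floor(log2(n)) = floor(log2(4609448)) = 22
Check: 2^22 = 4194304 <= 4609448 < 8388608 = 2^23


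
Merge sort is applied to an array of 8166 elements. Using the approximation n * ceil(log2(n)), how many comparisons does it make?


Merge sort divides the array into halves recursively.
Number of levels = ceil(log2(8166)) = 13
At each level, approximately n = 8166 comparisons are needed for merging.
Total comparisons ~ n * ceil(log2(n)) = 8166 * 13 = 106158


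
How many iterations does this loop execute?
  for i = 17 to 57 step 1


The loop variable i takes values starting at 17 and increments by 1 each iteration.
Sequence: i = 17, 18, 19, 20, 21, 22, 23, 24, 25, ...
The upper bound 57 is inclusive, so the count is floor((last - first) / step) + 1:
floor((57 - 17) / 1) + 1 = floor(40/1) + 1 = 40 + 1 = 41


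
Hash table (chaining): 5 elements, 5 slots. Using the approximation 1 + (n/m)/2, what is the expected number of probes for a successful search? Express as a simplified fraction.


Computing expected probes:
alpha = 5/5
= 1 + alpha/2
= 1 + 5/(2*5)
= (2*5 + 5) / (2*5)
= 15/10 = 3/2


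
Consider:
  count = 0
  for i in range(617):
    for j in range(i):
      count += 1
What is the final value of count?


For each i, the inner loop runs i times:
  i=0: inner runs 0 times
  i=1: inner runs 1 time
  i=2: inner runs 2 times
  i=3: inner runs 3 times
  i=4: inner runs 4 times
  i=5: inner runs 5 times
  i=6: inner runs 6 times
  i=7: inner runs 7 times
  ...
Total = 0 + 1 + 2 + ... + 616 = 617*(617-1)/2 = 190036


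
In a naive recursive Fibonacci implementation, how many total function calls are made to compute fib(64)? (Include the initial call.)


Let C(m) = total calls to evaluate fib(m). Then C(0)=C(1)=1, and
C(m) = 1 + C(m-1) + C(m-2) for m >= 2.
Build the table (each entry = 1 + previous two):
  C(0) = 1
  C(1) = 1
  C(2) = 1 + 1 + 1 = 3
  C(3) = 1 + 3 + 1 = 5
  C(4) = 1 + 5 + 3 = 9
  C(5) = 1 + 9 + 5 = 15
  C(6) = 1 + 15 + 9 = 25
  C(7) = 1 + 25 + 15 = 41
  C(8) = 1 + 41 + 25 = 67
  C(9) = 1 + 67 + 41 = 109
  C(10) = 1 + 109 + 67 = 177
  C(11) = 1 + 177 + 109 = 287
  C(12) = 1 + 287 + 177 = 465
  C(13) = 1 + 465 + 287 = 753
  C(14) = 1 + 753 + 465 = 1219
  C(15) = 1 + 1219 + 753 = 1973
  C(16) = 1 + 1973 + 1219 = 3193
  C(17) = 1 + 3193 + 1973 = 5167
  C(18) = 1 + 5167 + 3193 = 8361
  C(19) = 1 + 8361 + 5167 = 13529
  C(20) = 1 + 13529 + 8361 = 21891
  C(21) = 1 + 21891 + 13529 = 35421
  C(22) = 1 + 35421 + 21891 = 57313
  C(23) = 1 + 57313 + 35421 = 92735
  C(24) = 1 + 92735 + 57313 = 150049
  C(25) = 1 + 150049 + 92735 = 242785
  C(26) = 1 + 242785 + 150049 = 392835
  C(27) = 1 + 392835 + 242785 = 635621
  C(28) = 1 + 635621 + 392835 = 1028457
  C(29) = 1 + 1028457 + 635621 = 1664079
  C(30) = 1 + 1664079 + 1028457 = 2692537
  C(31) = 1 + 2692537 + 1664079 = 4356617
  C(32) = 1 + 4356617 + 2692537 = 7049155
  C(33) = 1 + 7049155 + 4356617 = 11405773
  C(34) = 1 + 11405773 + 7049155 = 18454929
  C(35) = 1 + 18454929 + 11405773 = 29860703
  C(36) = 1 + 29860703 + 18454929 = 48315633
  C(37) = 1 + 48315633 + 29860703 = 78176337
  C(38) = 1 + 78176337 + 48315633 = 126491971
  C(39) = 1 + 126491971 + 78176337 = 204668309
  C(40) = 1 + 204668309 + 126491971 = 331160281
  C(41) = 1 + 331160281 + 204668309 = 535828591
  C(42) = 1 + 535828591 + 331160281 = 866988873
  C(43) = 1 + 866988873 + 535828591 = 1402817465
  C(44) = 1 + 1402817465 + 866988873 = 2269806339
  C(45) = 1 + 2269806339 + 1402817465 = 3672623805
  C(46) = 1 + 3672623805 + 2269806339 = 5942430145
  C(47) = 1 + 5942430145 + 3672623805 = 9615053951
  C(48) = 1 + 9615053951 + 5942430145 = 15557484097
  C(49) = 1 + 15557484097 + 9615053951 = 25172538049
  C(50) = 1 + 25172538049 + 15557484097 = 40730022147
  C(51) = 1 + 40730022147 + 25172538049 = 65902560197
  C(52) = 1 + 65902560197 + 40730022147 = 106632582345
  C(53) = 1 + 106632582345 + 65902560197 = 172535142543
  C(54) = 1 + 172535142543 + 106632582345 = 279167724889
  C(55) = 1 + 279167724889 + 172535142543 = 451702867433
  C(56) = 1 + 451702867433 + 279167724889 = 730870592323
  C(57) = 1 + 730870592323 + 451702867433 = 1182573459757
  C(58) = 1 + 1182573459757 + 730870592323 = 1913444052081
  C(59) = 1 + 1913444052081 + 1182573459757 = 3096017511839
  C(60) = 1 + 3096017511839 + 1913444052081 = 5009461563921
  C(61) = 1 + 5009461563921 + 3096017511839 = 8105479075761
  C(62) = 1 + 8105479075761 + 5009461563921 = 13114940639683
  C(63) = 1 + 13114940639683 + 8105479075761 = 21220419715445
  C(64) = 1 + 21220419715445 + 13114940639683 = 34335360355129
Total calls for fib(64) = 34335360355129


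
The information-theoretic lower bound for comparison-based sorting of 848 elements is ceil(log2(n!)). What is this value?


A binary decision tree of height h has at most 2^h leaves and needs at least n! of them, so h >= ceil(log2(n!)).
848! is far too large to multiply out, so use Stirling's series:
  ln(n!) ~ n ln n - n + (1/2) ln(2 pi n) + 1/(12n)  (error below 1/(360 n^3), negligible here)
  ln(848) = 6.7428806
  n ln n = 848 * 6.7428806 = 5717.9627
  (1/2) ln(2 pi * 848) = (1/2) ln(5328.1411) = 4.2904
  1/(12*848) = 0.0001
  ln(848!) ~ 5717.9627 - 848 + 4.2904 + 0.0001 = 4874.2532
Convert to base 2: log2(848!) = 4874.2532 / ln 2 = 4874.2532 / 0.69314718 = 7032.0609
ceil(7032.0609) = 7033


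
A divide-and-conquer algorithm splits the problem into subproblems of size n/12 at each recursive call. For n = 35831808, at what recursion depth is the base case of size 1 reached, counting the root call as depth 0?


At each depth, the problem size is divided by 12:
  Depth 0: problem size = 35831808
  Depth 1: problem size = 2985984
  Depth 2: problem size = 248832
  Depth 3: problem size = 20736
  Depth 4: problem size = 1728
  Depth 5: problem size = 144
  Depth 6: problem size = 12
  Depth 7: problem size = 1 (base case)
The base case is reached at depth log_12(35831808) = 7 (the tree has 8 levels counting depth 0, but the depth asked for is 7).
Recursion depth = 7


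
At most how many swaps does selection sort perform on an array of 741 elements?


Each of the 740 passes places one element in its final position.
Pass 1: swap minimum into position 0
Pass 2: swap minimum of remaining into position 1
...
Pass 740: last two elements, one swap
Maximum swaps = 741 - 1 = 740


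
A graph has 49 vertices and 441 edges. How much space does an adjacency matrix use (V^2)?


Adjacency matrix: V x V grid of entries
Space = V^2 = 49^2 = 49 * 49 = 2401


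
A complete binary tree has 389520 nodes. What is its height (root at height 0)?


In a complete binary tree, level k holds nodes 2^k .. 2^(k+1)-1 (1-indexed).
Height = floor(log2(n)) = floor(log2(389520)) = 18
Check: 2^18 = 262144 <= 389520 < 524288 = 2^19


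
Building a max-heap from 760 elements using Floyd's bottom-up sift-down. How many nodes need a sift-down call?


In a heap of 760 elements (0-indexed array):
  Last element index: 759
  Parent of last element: floor((759 - 1) / 2) = 379
  Internal nodes: indices 0 to 379
  Count = floor(760/2) = 380


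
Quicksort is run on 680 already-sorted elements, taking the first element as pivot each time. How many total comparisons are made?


Sum of comparisons per partition:
679 + 678 + ... + 1 + 0
= 680 * (680 - 1) / 2
= 680 * 679 / 2
= 230860


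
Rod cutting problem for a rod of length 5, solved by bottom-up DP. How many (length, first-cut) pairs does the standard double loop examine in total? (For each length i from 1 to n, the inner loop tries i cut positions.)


For each subproblem length i = 1..5, the inner loop considers i possible first cuts.
Total = 1 + 2 + ... + 5
= 5*(5+1)/2
= 5*6/2 = 15


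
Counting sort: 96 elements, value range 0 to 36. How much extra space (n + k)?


n = 96 (output array)
k = 37 (count array for 37 distinct values)
Extra space = 96 + 37 = 133


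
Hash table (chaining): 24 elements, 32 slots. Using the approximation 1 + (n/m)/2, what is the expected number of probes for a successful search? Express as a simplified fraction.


Computing expected probes:
alpha = 24/32
= 1 + alpha/2
= 1 + 24/(2*32)
= (2*32 + 24) / (2*32)
= 88/64 = 11/8


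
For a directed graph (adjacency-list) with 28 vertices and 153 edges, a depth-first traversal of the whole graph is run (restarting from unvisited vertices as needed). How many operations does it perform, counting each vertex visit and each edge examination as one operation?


A full DFS traversal visits each vertex once and examines each edge once.
V = 28
E = 153
Sum = 28 + 153 = 181


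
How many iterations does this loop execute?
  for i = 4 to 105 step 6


The loop variable i takes values starting at 4 and increments by 6 each iteration.
Sequence: i = 4, 10, 16, 22, 28, 34, 40, 46, 52, ...
The upper bound 105 is inclusive, so the count is floor((last - first) / step) + 1:
floor((105 - 4) / 6) + 1 = floor(101/6) + 1 = 16 + 1 = 17


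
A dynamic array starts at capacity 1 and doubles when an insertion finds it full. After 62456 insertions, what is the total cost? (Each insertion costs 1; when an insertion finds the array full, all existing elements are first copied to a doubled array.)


Insertion cost: 62456 (one per element)
Resizes occur just before inserting elements 2, 3, 5, 9, ...
Elements copied at each resize: 1 + 2 + 4 + 8 + 16 + 32 + 64 + 128 + 256 + 512 + 1024 + 2048 + 4096 + 8192 + 16384 + 32768
Sum of copies = 65535 (geometric series: 2^k - 1)
Total = 62456 + 65535 = 127991


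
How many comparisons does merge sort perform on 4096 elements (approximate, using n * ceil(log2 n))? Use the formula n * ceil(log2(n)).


Recursion depth: ceil(log2(4096)) = 12
Each recursion level merges n = 4096 elements
Total = 4096 * 12 = 49152


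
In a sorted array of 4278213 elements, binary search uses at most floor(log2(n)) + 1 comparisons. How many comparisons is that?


Halving sequence: 4278213 -> 2139106 -> 1069553 -> 534776 -> 267388 -> 133694 -> 66847 -> 33423 -> 16711 -> 8355 -> 4177 -> 2088 -> 1044 -> 522 -> 261 -> 130 -> 65 -> 32 -> 16 -> 8 -> 4 -> 2 -> 1
Number of halvings = 22
Max comparisons = 22 + 1 = 23


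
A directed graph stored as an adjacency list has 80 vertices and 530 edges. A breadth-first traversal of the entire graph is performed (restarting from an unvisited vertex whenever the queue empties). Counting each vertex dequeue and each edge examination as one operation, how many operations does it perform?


A full BFS traversal dequeues each vertex once and examines each edge once.
Vertex visits: 80
Edge visits: 530
V + E = 80 + 530 = 610


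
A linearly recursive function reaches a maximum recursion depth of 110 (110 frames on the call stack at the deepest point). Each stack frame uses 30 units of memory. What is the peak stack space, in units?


Maximum recursion depth = 110 frames
Memory per frame = 30 units
Total stack space = depth * frame_size
= 110 * 30 = 3300


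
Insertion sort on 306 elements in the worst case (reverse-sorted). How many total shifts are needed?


In the worst case (reverse-sorted), each element shifts past all previous:
  Element 1: 1 shifts
  Element 2: 2 shifts
  Element 3: 3 shifts
  Element 4: 4 shifts
  Element 5: 5 shifts
  ...
  Element 305: 305 shifts
Total = 1 + 2 + ... + 305
= 306*(306-1)/2 = 46665


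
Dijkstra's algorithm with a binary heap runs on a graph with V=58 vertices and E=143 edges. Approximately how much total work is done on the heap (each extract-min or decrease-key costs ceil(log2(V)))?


Dijkstra with a binary heap: each vertex is extracted once, each edge may relax once.
Each heap operation costs O(log V).
V + E = 58 + 143 = 201
ceil(log2(58)) = 6 (since 2^5 = 32 < 58 <= 64 = 2^6)
Total heap work = (V+E) * ceil(log2(V)) = 201 * 6 = 1206


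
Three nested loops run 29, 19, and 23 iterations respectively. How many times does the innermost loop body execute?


Loop 1 (outermost): 29 iterations
Loop 2 (middle): 19 iterations per outer
Loop 3 (innermost): 23 iterations per middle
Total = 29 * 19 * 23 = 12673


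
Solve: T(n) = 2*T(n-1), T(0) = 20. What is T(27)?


Unrolling:
T(27) = 2*T(26) = 2^2*T(25) = ... = 2^27*T(0)
= 2^27 * 20
= 134217728 * 20 = 2684354560


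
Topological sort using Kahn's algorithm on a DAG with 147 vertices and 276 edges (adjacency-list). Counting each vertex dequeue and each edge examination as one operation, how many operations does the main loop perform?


Kahn's algorithm:
  1. Compute in-degrees: O(V + E)
  2. Process queue: each vertex dequeued once (O(V))
     each edge examined once (O(E))
Total = V + E = 147 + 276 = 423


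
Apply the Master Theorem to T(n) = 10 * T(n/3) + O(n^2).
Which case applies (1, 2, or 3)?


The Master Theorem: T(n) = a*T(n/b) + O(n^c)
  a = 10, b = 3, c = 2
log_b(a) = log_3(10) ~ 2.096
Compare b^c with a: 3^2 = 9 < 10, so c < log_b(a).
Since c < log_b(a), Case 1 applies.
T(n) = O(n^(log_3 10)) ~ O(n^2.096)
Master Theorem case = 1


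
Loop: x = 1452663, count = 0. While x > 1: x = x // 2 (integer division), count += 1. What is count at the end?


The variable x halves each step:
x = 1452663 -> 726331 -> 363165 -> 181582 -> 90791 -> 45395 -> 22697 -> 11348 -> 5674 -> 2837 -> 1418 -> 709 -> 354 -> 177 -> 88 -> 44 -> 22 -> 11 -> 5 -> 2 -> 1
Number of halvings = floor(log2(1452663)) = 20


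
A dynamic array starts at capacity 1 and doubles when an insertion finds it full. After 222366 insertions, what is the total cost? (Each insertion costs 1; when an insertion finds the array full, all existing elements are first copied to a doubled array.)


Insertion cost: 222366 (one per element)
Resizes occur just before inserting elements 2, 3, 5, 9, ...
Elements copied at each resize: 1 + 2 + 4 + 8 + 16 + 32 + 64 + 128 + 256 + 512 + 1024 + 2048 + 4096 + 8192 + 16384 + 32768 + 65536 + 131072
Sum of copies = 262143 (geometric series: 2^k - 1)
Total = 222366 + 262143 = 484509


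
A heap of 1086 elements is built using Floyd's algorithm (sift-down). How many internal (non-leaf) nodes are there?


Leaf nodes occupy roughly half the array.
Sift-down is called for each internal node, starting from the last one.
Internal nodes = floor(n/2) = floor(1086/2) = 543


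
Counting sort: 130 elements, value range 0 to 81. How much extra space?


n = 130 (output array)
k = 82 (count array for 82 distinct values)
Extra space = 130 + 82 = 212


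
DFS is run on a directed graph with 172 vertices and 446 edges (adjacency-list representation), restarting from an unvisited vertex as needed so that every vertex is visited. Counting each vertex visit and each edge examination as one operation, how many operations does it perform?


A full DFS traversal processes each vertex exactly once (push/pop on stack).
Each directed edge is examined once.
V = 172, E = 446
V + E = 618


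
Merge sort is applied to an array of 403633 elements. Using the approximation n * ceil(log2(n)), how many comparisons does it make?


Merge sort divides the array into halves recursively.
Number of levels = ceil(log2(403633)) = 19
At each level, approximately n = 403633 comparisons are needed for merging.
Total comparisons ~ n * ceil(log2(n)) = 403633 * 19 = 7669027


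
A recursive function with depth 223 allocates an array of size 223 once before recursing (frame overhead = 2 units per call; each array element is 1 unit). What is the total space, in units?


Array allocation: 223 units (allocated once)
Stack frames: 223 deep * 2 per frame = 446 units
Total = 223 + 446 = 669


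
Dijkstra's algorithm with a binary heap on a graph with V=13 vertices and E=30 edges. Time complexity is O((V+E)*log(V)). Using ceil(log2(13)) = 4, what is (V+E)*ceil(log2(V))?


Dijkstra with a binary heap: each vertex is extracted once, each edge may relax once.
Each heap operation costs O(log V).
V + E = 13 + 30 = 43
ceil(log2(13)) = 4 (since 2^3 = 8 < 13 <= 16 = 2^4)
Total heap work = (V+E) * ceil(log2(V)) = 43 * 4 = 172


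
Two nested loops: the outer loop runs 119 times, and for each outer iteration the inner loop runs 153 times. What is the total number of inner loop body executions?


Outer loop: 119 iterations
Inner loop: 153 iterations per outer iteration
Total = 119 * 153 = 18207


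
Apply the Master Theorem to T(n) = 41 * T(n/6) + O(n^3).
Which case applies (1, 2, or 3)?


The Master Theorem: T(n) = a*T(n/b) + O(n^c)
  a = 41, b = 6, c = 3
log_b(a) = log_6(41) ~ 2.073
Compare b^c with a: 6^3 = 216 > 41, so c > log_b(a).
Since c > log_b(a), Case 3 applies.
T(n) = O(n^3)
Master Theorem case = 3


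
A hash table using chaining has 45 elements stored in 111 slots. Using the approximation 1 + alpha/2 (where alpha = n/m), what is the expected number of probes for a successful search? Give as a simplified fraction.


Load factor alpha = n/m = 45/111
Expected probes = 1 + alpha/2 = 1 + 45/(2*111)
= 1 + 45/222
= 222/222 + 45/222
= 267/222
Simplify: 89/74


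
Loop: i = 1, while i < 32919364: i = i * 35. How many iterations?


i multiplies by 35 each step:
i = 1 -> 35 -> 1225 -> 42875 -> 1500625 -> 52521875 (stop)
Iterations = ceil(log_35(32919364)) = 5


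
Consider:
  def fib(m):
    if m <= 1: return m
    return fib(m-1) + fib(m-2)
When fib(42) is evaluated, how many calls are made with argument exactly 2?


Let N(m) = number of times fib(m) is called while evaluating fib(42).
N(42) = 1 (the initial call).
N(41) = 1 (only fib(42) calls it).
For 1 <= m <= 40: fib(m) is called by fib(m+1) and fib(m+2), so
  N(m) = N(m+1) + N(m+2).
fib(0) is called only by fib(2), so N(0) = N(2).
Walk down from m=42:
  N(42)=1, N(41)=1, N(40)=2, N(39)=3, N(38)=5, N(37)=8, N(36)=13, N(35)=21, N(34)=34, N(33)=55, N(32)=89, N(31)=144, N(30)=233, N(29)=377, N(28)=610, N(27)=987, N(26)=1597, N(25)=2584, N(24)=4181, N(23)=6765, N(22)=10946, N(21)=17711, N(20)=28657, N(19)=46368, N(18)=75025, N(17)=121393, N(16)=196418, N(15)=317811, N(14)=514229, N(13)=832040, N(12)=1346269, N(11)=2178309, N(10)=3524578, N(9)=5702887, N(8)=9227465, N(7)=14930352, N(6)=24157817, N(5)=39088169, N(4)=63245986, N(3)=102334155, N(2)=165580141
N(2) = 165580141


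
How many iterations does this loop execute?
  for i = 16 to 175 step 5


The loop variable i takes values starting at 16 and increments by 5 each iteration.
Sequence: i = 16, 21, 26, 31, 36, 41, 46, 51, 56, ...
The upper bound 175 is inclusive, so the count is floor((last - first) / step) + 1:
floor((175 - 16) / 5) + 1 = floor(159/5) + 1 = 31 + 1 = 32


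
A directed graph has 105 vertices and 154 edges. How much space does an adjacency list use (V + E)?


Adjacency list: one list head per vertex + one entry per edge
Vertex heads: 105
Edge entries: 154
Total = 105 + 154 = 259


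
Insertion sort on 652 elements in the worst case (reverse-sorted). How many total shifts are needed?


In the worst case (reverse-sorted), each element shifts past all previous:
  Element 1: 1 shifts
  Element 2: 2 shifts
  Element 3: 3 shifts
  Element 4: 4 shifts
  Element 5: 5 shifts
  ...
  Element 651: 651 shifts
Total = 1 + 2 + ... + 651
= 652*(652-1)/2 = 212226


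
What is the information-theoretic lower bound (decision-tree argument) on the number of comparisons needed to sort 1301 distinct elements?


A binary decision tree of height h has at most 2^h leaves and needs at least n! of them, so h >= ceil(log2(n!)).
1301! is far too large to multiply out, so use Stirling's series:
  ln(n!) ~ n ln n - n + (1/2) ln(2 pi n) + 1/(12n)  (error below 1/(360 n^3), negligible here)
  ln(1301) = 7.1708885
  n ln n = 1301 * 7.1708885 = 9329.3259
  (1/2) ln(2 pi * 1301) = (1/2) ln(8174.4241) = 4.5044
  1/(12*1301) = 0.0001
  ln(1301!) ~ 9329.3259 - 1301 + 4.5044 + 0.0001 = 8032.8304
Convert to base 2: log2(1301!) = 8032.8304 / ln 2 = 8032.8304 / 0.69314718 = 11588.9246
ceil(11588.9246) = 11589


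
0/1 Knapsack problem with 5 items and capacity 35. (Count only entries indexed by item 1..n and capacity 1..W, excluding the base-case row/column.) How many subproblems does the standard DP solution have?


The DP table is indexed by (item, capacity).
Rows: 5 items
Columns: 35 capacity values (1 to W)
Total subproblems = 5 * 35 = 175


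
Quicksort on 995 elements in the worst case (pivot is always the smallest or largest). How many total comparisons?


In the worst case, each partition step picks the worst pivot:
  Partition 1: 994 comparisons (n-1 elements to compare)
  Partition 2: 993 comparisons
  Partition 3: 992 comparisons
  Partition 4: 991 comparisons
  Partition 5: 990 comparisons
  ...
  Last partition: 0 comparisons
Total = (n-1) + (n-2) + ... + 1 + 0 = n*(n-1)/2
= 995*994/2 = 494515


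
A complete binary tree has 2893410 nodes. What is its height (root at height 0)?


In a complete binary tree, level k holds nodes 2^k .. 2^(k+1)-1 (1-indexed).
Height = floor(log2(n)) = floor(log2(2893410)) = 21
Check: 2^21 = 2097152 <= 2893410 < 4194304 = 2^22


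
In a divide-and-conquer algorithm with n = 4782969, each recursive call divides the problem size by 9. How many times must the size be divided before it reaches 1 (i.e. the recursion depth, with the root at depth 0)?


Number of divisions = log_9(4782969)
Sizes: 4782969 -> 531441 -> 59049 -> 6561 -> 729 -> 81 -> 9 -> 1 (7 divisions)
Recursion depth = 7


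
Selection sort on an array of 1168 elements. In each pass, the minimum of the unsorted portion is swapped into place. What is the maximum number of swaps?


Selection sort performs one swap per pass:
  Pass 1: find min in positions 0 to 1167, swap with position 0
  Pass 2: find min in positions 1 to 1167, swap with position 1
  Pass 3: find min in positions 2 to 1167, swap with position 2
  Pass 4: find min in positions 3 to 1167, swap with position 3
  Pass 5: find min in positions 4 to 1167, swap with position 4
  ... (1162 more passes)
Total passes (and swaps) = n - 1 = 1168 - 1 = 1167


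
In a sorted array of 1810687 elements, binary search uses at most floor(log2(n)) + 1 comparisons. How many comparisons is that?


Halving sequence: 1810687 -> 905343 -> 452671 -> 226335 -> 113167 -> 56583 -> 28291 -> 14145 -> 7072 -> 3536 -> 1768 -> 884 -> 442 -> 221 -> 110 -> 55 -> 27 -> 13 -> 6 -> 3 -> 1
Number of halvings = 20
Max comparisons = 20 + 1 = 21


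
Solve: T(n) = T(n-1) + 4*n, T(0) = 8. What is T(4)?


Expanding the recurrence:
T(4) = T(3) + 4*4
       = T(2) + 4*3 + 4*4
       ...
       = T(0) + 4*(1 + 2 + ... + 4)
       = 8 + 4 * 4*5/2
       = 8 + 4 * 10
       = 8 + 40 = 48


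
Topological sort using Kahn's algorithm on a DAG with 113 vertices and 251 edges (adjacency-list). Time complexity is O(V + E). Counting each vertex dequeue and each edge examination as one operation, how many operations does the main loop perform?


Kahn's algorithm:
  1. Compute in-degrees: O(V + E)
  2. Process queue: each vertex dequeued once (O(V))
     each edge examined once (O(E))
Total = V + E = 113 + 251 = 364


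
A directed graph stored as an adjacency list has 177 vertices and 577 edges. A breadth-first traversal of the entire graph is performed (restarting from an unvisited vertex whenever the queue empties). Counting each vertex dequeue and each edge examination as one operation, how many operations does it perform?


A full BFS traversal dequeues each vertex once and examines each edge once.
Vertex visits: 177
Edge visits: 577
V + E = 177 + 577 = 754


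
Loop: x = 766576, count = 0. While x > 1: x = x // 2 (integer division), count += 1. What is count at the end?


The variable x halves each step:
x = 766576 -> 383288 -> 191644 -> 95822 -> 47911 -> 23955 -> 11977 -> 5988 -> 2994 -> 1497 -> 748 -> 374 -> 187 -> 93 -> 46 -> 23 -> 11 -> 5 -> 2 -> 1
Number of halvings = floor(log2(766576)) = 19


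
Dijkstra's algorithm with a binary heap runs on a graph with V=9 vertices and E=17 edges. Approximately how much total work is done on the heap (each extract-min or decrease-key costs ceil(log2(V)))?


Dijkstra with a binary heap: each vertex is extracted once, each edge may relax once.
Each heap operation costs O(log V).
V + E = 9 + 17 = 26
ceil(log2(9)) = 4 (since 2^3 = 8 < 9 <= 16 = 2^4)
Total heap work = (V+E) * ceil(log2(V)) = 26 * 4 = 104


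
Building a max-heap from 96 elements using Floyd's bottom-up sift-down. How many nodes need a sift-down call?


In a heap of 96 elements (0-indexed array):
  Last element index: 95
  Parent of last element: floor((95 - 1) / 2) = 47
  Internal nodes: indices 0 to 47
  Count = floor(96/2) = 48


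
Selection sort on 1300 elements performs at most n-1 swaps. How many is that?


Each of the 1299 passes places one element in its final position.
Pass 1: swap minimum into position 0
Pass 2: swap minimum of remaining into position 1
...
Pass 1299: last two elements, one swap
Maximum swaps = 1300 - 1 = 1299


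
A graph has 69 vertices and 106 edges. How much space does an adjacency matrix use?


Adjacency matrix: V x V grid of entries
Space = V^2 = 69^2 = 69 * 69 = 4761


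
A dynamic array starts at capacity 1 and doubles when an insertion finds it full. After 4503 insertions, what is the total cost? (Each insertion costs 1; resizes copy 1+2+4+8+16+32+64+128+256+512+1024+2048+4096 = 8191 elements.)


Insertion cost: 4503 (one per element)
Resizes occur just before inserting elements 2, 3, 5, 9, ...
Elements copied at each resize: 1 + 2 + 4 + 8 + 16 + 32 + 64 + 128 + 256 + 512 + 1024 + 2048 + 4096
Sum of copies = 8191 (geometric series: 2^k - 1)
Total = 4503 + 8191 = 12694


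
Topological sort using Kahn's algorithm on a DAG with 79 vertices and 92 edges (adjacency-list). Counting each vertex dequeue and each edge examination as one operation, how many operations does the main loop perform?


Kahn's algorithm:
  1. Compute in-degrees: O(V + E)
  2. Process queue: each vertex dequeued once (O(V))
     each edge examined once (O(E))
Total = V + E = 79 + 92 = 171


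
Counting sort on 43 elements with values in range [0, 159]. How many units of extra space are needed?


Output array size: 43 (to store sorted result)
Count array size: 160 (one slot per possible value, range 0 to 159)
Total extra space = 43 + 160 = 203


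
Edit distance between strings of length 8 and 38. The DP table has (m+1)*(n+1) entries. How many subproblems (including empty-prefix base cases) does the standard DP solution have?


The table includes base cases (empty prefixes).
Rows: (m+1) = 9
Columns: (n+1) = 39
Total = 9 * 39 = 351


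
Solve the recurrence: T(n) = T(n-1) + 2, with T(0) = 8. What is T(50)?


Unrolling the recurrence:
T(50) = T(49) + 2
       = T(48) + 2 + 2
       = T(47) + 2*3
       ...
       = T(0) + 2*50
       = 8 + 100 = 108


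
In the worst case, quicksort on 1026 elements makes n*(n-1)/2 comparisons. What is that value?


Sum of comparisons per partition:
1025 + 1024 + ... + 1 + 0
= 1026 * (1026 - 1) / 2
= 1026 * 1025 / 2
= 525825


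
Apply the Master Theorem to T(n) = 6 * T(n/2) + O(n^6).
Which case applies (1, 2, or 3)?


The Master Theorem: T(n) = a*T(n/b) + O(n^c)
  a = 6, b = 2, c = 6
log_b(a) = log_2(6) ~ 2.585
Compare b^c with a: 2^6 = 64 > 6, so c > log_b(a).
Since c > log_b(a), Case 3 applies.
T(n) = O(n^6)
Master Theorem case = 3


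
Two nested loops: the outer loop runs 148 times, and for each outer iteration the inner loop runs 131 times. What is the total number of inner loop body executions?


Outer loop: 148 iterations
Inner loop: 131 iterations per outer iteration
Total = 148 * 131 = 19388


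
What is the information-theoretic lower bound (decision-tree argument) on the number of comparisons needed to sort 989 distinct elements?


A binary decision tree of height h has at most 2^h leaves and needs at least n! of them, so h >= ceil(log2(n!)).
989! is far too large to multiply out, so use Stirling's series:
  ln(n!) ~ n ln n - n + (1/2) ln(2 pi n) + 1/(12n)  (error below 1/(360 n^3), negligible here)
  ln(989) = 6.8966943
  n ln n = 989 * 6.8966943 = 6820.8307
  (1/2) ln(2 pi * 989) = (1/2) ln(6214.0703) = 4.3673
  1/(12*989) = 0.0001
  ln(989!) ~ 6820.8307 - 989 + 4.3673 + 0.0001 = 5836.1981
Convert to base 2: log2(989!) = 5836.1981 / ln 2 = 5836.1981 / 0.69314718 = 8419.8541
ceil(8419.8541) = 8420


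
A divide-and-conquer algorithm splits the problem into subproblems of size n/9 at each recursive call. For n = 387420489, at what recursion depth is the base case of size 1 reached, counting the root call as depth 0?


At each depth, the problem size is divided by 9:
  Depth 0: problem size = 387420489
  Depth 1: problem size = 43046721
  Depth 2: problem size = 4782969
  Depth 3: problem size = 531441
  Depth 4: problem size = 59049
  Depth 5: problem size = 6561
  Depth 6: problem size = 729
  Depth 7: problem size = 81
  Depth 8: problem size = 9
  Depth 9: problem size = 1 (base case)
The base case is reached at depth log_9(387420489) = 9 (the tree has 10 levels counting depth 0, but the depth asked for is 9).
Recursion depth = 9


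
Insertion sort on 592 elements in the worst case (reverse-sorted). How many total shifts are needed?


In the worst case (reverse-sorted), each element shifts past all previous:
  Element 1: 1 shifts
  Element 2: 2 shifts
  Element 3: 3 shifts
  Element 4: 4 shifts
  Element 5: 5 shifts
  ...
  Element 591: 591 shifts
Total = 1 + 2 + ... + 591
= 592*(592-1)/2 = 174936


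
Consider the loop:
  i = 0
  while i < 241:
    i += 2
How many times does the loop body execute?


Starting at i = 0, each iteration adds 2.
Iterations until i >= 241:
  Iteration 1: i = 0 -> i = 2
  Iteration 2: i = 2 -> i = 4
  Iteration 3: i = 4 -> i = 6
  Iteration 4: i = 6 -> i = 8
  Iteration 5: i = 8 -> i = 10
  Iteration 6: i = 10 -> i = 12
  Iteration 7: i = 12 -> i = 14
  Iteration 8: i = 14 -> i = 16
  ... continuing ...
Total iterations = ceil(241/2) = 121


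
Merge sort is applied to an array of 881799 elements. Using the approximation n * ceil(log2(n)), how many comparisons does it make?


Merge sort divides the array into halves recursively.
Number of levels = ceil(log2(881799)) = 20
At each level, approximately n = 881799 comparisons are needed for merging.
Total comparisons ~ n * ceil(log2(n)) = 881799 * 20 = 17635980


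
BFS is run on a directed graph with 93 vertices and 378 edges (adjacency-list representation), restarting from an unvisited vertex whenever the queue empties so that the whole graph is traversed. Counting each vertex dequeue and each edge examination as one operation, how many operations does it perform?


A full BFS traversal dequeues each vertex exactly once and examines each directed edge exactly once.
V = 93 (vertex processing cost)
E = 378 (edge examination cost)
Total operations proportional to V + E = 93 + 378 = 471


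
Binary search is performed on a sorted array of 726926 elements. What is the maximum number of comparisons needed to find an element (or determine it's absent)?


Binary search halves the search space each comparison:
  Step 1: search space = 726926 -> 363463
  Step 2: search space = 363463 -> 181731
  Step 3: search space = 181731 -> 90865
  Step 4: search space = 90865 -> 45432
  Step 5: search space = 45432 -> 22716
  Step 6: search space = 22716 -> 11358
  Step 7: search space = 11358 -> 5679
  Step 8: search space = 5679 -> 2839
  Step 9: search space = 2839 -> 1419
  Step 10: search space = 1419 -> 709
  Step 11: search space = 709 -> 354
  Step 12: search space = 354 -> 177
  Step 13: search space = 177 -> 88
  Step 14: search space = 88 -> 44
  Step 15: search space = 44 -> 22
  Step 16: search space = 22 -> 11
  Step 17: search space = 11 -> 5
  Step 18: search space = 5 -> 2
  Step 19: search space = 2 -> 1
  Step 20: search space = 1 (final check)
Maximum comparisons = floor(log2(726926)) + 1 = 19 + 1 = 20


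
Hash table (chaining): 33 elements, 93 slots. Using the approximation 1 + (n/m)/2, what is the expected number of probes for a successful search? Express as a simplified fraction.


Computing expected probes:
alpha = 33/93
= 1 + alpha/2
= 1 + 33/(2*93)
= (2*93 + 33) / (2*93)
= 219/186 = 73/62


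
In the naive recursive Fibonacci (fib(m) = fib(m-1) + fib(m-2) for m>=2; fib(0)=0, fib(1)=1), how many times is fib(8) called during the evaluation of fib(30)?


Let N(m) = number of times fib(m) is called while evaluating fib(30).
N(30) = 1 (the initial call).
N(29) = 1 (only fib(30) calls it).
For 1 <= m <= 28: fib(m) is called by fib(m+1) and fib(m+2), so
  N(m) = N(m+1) + N(m+2).
fib(0) is called only by fib(2), so N(0) = N(2).
Walk down from m=30:
  N(30)=1, N(29)=1, N(28)=2, N(27)=3, N(26)=5, N(25)=8, N(24)=13, N(23)=21, N(22)=34, N(21)=55, N(20)=89, N(19)=144, N(18)=233, N(17)=377, N(16)=610, N(15)=987, N(14)=1597, N(13)=2584, N(12)=4181, N(11)=6765, N(10)=10946, N(9)=17711, N(8)=28657
N(8) = 28657


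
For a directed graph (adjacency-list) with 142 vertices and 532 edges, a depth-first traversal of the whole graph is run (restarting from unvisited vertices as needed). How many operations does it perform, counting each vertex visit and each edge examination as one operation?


A full DFS traversal visits each vertex once and examines each edge once.
V = 142
E = 532
Sum = 142 + 532 = 674


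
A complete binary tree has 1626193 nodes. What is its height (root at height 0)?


In a complete binary tree, level k holds nodes 2^k .. 2^(k+1)-1 (1-indexed).
Height = floor(log2(n)) = floor(log2(1626193)) = 20
Check: 2^20 = 1048576 <= 1626193 < 2097152 = 2^21


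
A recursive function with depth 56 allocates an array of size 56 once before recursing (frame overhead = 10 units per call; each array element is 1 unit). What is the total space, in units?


Array allocation: 56 units (allocated once)
Stack frames: 56 deep * 10 per frame = 560 units
Total = 56 + 560 = 616


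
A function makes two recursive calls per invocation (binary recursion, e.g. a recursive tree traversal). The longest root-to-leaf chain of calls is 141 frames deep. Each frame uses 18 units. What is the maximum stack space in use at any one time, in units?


Binary recursion: the two calls run one after the other, so only one root-to-leaf chain of frames is on the stack at a time.
Maximum depth (longest chain) = 141 frames
Each frame = 18 units
Max stack space = 141 * 18 = 2538


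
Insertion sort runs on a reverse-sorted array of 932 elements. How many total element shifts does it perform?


Sum of shifts = 1 + 2 + 3 + ... + 931
= 932 * 931 / 2
= 867692 / 2
= 433846


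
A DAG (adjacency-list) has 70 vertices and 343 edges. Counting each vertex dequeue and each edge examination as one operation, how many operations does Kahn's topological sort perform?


V = 70 (vertex processing)
E = 343 (edge processing)
V + E = 70 + 343 = 413


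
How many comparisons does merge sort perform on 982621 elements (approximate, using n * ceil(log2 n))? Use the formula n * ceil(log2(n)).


Recursion depth: ceil(log2(982621)) = 20
Each recursion level merges n = 982621 elements
Total = 982621 * 20 = 19652420


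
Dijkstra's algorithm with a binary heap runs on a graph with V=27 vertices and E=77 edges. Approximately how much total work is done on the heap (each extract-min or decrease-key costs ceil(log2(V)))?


Dijkstra with a binary heap: each vertex is extracted once, each edge may relax once.
Each heap operation costs O(log V).
V + E = 27 + 77 = 104
ceil(log2(27)) = 5 (since 2^4 = 16 < 27 <= 32 = 2^5)
Total heap work = (V+E) * ceil(log2(V)) = 104 * 5 = 520


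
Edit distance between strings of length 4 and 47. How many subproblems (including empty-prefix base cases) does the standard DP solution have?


The table includes base cases (empty prefixes).
Rows: (m+1) = 5
Columns: (n+1) = 48
Total = 5 * 48 = 240
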